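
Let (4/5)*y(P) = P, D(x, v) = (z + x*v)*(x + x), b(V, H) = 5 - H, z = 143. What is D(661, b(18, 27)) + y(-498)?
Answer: -38072201/2 ≈ -1.9036e+7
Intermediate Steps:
D(x, v) = 2*x*(143 + v*x) (D(x, v) = (143 + x*v)*(x + x) = (143 + v*x)*(2*x) = 2*x*(143 + v*x))
y(P) = 5*P/4
D(661, b(18, 27)) + y(-498) = 2*661*(143 + (5 - 1*27)*661) + (5/4)*(-498) = 2*661*(143 + (5 - 27)*661) - 1245/2 = 2*661*(143 - 22*661) - 1245/2 = 2*661*(143 - 14542) - 1245/2 = 2*661*(-14399) - 1245/2 = -19035478 - 1245/2 = -38072201/2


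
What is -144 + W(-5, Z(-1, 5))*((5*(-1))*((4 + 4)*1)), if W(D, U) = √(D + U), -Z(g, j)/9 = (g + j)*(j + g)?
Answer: -144 - 40*I*√149 ≈ -144.0 - 488.26*I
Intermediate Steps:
Z(g, j) = -9*(g + j)² (Z(g, j) = -9*(g + j)*(j + g) = -9*(g + j)*(g + j) = -9*(g + j)²)
-144 + W(-5, Z(-1, 5))*((5*(-1))*((4 + 4)*1)) = -144 + √(-5 - 9*(-1 + 5)²)*((5*(-1))*((4 + 4)*1)) = -144 + √(-5 - 9*4²)*(-40) = -144 + √(-5 - 9*16)*(-5*8) = -144 + √(-5 - 144)*(-40) = -144 + √(-149)*(-40) = -144 + (I*√149)*(-40) = -144 - 40*I*√149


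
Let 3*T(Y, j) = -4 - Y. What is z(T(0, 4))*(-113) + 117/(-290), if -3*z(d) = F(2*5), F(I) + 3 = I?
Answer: 229039/870 ≈ 263.26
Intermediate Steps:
T(Y, j) = -4/3 - Y/3 (T(Y, j) = (-4 - Y)/3 = -4/3 - Y/3)
F(I) = -3 + I
z(d) = -7/3 (z(d) = -(-3 + 2*5)/3 = -(-3 + 10)/3 = -1/3*7 = -7/3)
z(T(0, 4))*(-113) + 117/(-290) = -7/3*(-113) + 117/(-290) = 791/3 + 117*(-1/290) = 791/3 - 117/290 = 229039/870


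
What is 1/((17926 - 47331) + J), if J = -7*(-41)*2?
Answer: -1/28831 ≈ -3.4685e-5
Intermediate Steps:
J = 574 (J = 287*2 = 574)
1/((17926 - 47331) + J) = 1/((17926 - 47331) + 574) = 1/(-29405 + 574) = 1/(-28831) = -1/28831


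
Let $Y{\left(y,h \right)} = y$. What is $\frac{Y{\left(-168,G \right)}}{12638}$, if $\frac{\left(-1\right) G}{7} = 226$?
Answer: $- \frac{84}{6319} \approx -0.013293$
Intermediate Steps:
$G = -1582$ ($G = \left(-7\right) 226 = -1582$)
$\frac{Y{\left(-168,G \right)}}{12638} = - \frac{168}{12638} = \left(-168\right) \frac{1}{12638} = - \frac{84}{6319}$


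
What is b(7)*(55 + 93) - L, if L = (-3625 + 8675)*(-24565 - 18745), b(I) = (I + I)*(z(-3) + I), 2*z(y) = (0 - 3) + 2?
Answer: 218728968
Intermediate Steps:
z(y) = -½ (z(y) = ((0 - 3) + 2)/2 = (-3 + 2)/2 = (½)*(-1) = -½)
b(I) = 2*I*(-½ + I) (b(I) = (I + I)*(-½ + I) = (2*I)*(-½ + I) = 2*I*(-½ + I))
L = -218715500 (L = 5050*(-43310) = -218715500)
b(7)*(55 + 93) - L = (7*(-1 + 2*7))*(55 + 93) - 1*(-218715500) = (7*(-1 + 14))*148 + 218715500 = (7*13)*148 + 218715500 = 91*148 + 218715500 = 13468 + 218715500 = 218728968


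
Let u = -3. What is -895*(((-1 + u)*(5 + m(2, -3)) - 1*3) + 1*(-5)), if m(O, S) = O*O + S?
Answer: 28640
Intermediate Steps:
m(O, S) = S + O² (m(O, S) = O² + S = S + O²)
-895*(((-1 + u)*(5 + m(2, -3)) - 1*3) + 1*(-5)) = -895*(((-1 - 3)*(5 + (-3 + 2²)) - 1*3) + 1*(-5)) = -895*((-4*(5 + (-3 + 4)) - 3) - 5) = -895*((-4*(5 + 1) - 3) - 5) = -895*((-4*6 - 3) - 5) = -895*((-24 - 3) - 5) = -895*(-27 - 5) = -895*(-32) = 28640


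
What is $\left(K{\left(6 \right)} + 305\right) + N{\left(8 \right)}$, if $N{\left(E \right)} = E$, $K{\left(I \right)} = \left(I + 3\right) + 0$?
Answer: $322$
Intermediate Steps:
$K{\left(I \right)} = 3 + I$ ($K{\left(I \right)} = \left(3 + I\right) + 0 = 3 + I$)
$\left(K{\left(6 \right)} + 305\right) + N{\left(8 \right)} = \left(\left(3 + 6\right) + 305\right) + 8 = \left(9 + 305\right) + 8 = 314 + 8 = 322$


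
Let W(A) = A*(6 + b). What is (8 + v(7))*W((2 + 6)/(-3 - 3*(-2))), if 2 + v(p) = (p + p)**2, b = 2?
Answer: 12928/3 ≈ 4309.3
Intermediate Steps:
W(A) = 8*A (W(A) = A*(6 + 2) = A*8 = 8*A)
v(p) = -2 + 4*p**2 (v(p) = -2 + (p + p)**2 = -2 + (2*p)**2 = -2 + 4*p**2)
(8 + v(7))*W((2 + 6)/(-3 - 3*(-2))) = (8 + (-2 + 4*7**2))*(8*((2 + 6)/(-3 - 3*(-2)))) = (8 + (-2 + 4*49))*(8*(8/(-3 + 6))) = (8 + (-2 + 196))*(8*(8/3)) = (8 + 194)*(8*(8*(1/3))) = 202*(8*(8/3)) = 202*(64/3) = 12928/3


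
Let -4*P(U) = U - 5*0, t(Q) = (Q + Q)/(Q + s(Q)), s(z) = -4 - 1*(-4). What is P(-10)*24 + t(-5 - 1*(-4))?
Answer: 62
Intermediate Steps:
s(z) = 0 (s(z) = -4 + 4 = 0)
t(Q) = 2 (t(Q) = (Q + Q)/(Q + 0) = (2*Q)/Q = 2)
P(U) = -U/4 (P(U) = -(U - 5*0)/4 = -(U + 0)/4 = -U/4)
P(-10)*24 + t(-5 - 1*(-4)) = -1/4*(-10)*24 + 2 = (5/2)*24 + 2 = 60 + 2 = 62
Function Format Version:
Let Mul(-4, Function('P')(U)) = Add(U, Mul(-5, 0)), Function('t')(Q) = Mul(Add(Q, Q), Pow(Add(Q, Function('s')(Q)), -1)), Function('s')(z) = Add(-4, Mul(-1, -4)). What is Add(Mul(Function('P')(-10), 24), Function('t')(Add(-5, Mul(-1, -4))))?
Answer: 62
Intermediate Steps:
Function('s')(z) = 0 (Function('s')(z) = Add(-4, 4) = 0)
Function('t')(Q) = 2 (Function('t')(Q) = Mul(Add(Q, Q), Pow(Add(Q, 0), -1)) = Mul(Mul(2, Q), Pow(Q, -1)) = 2)
Function('P')(U) = Mul(Rational(-1, 4), U) (Function('P')(U) = Mul(Rational(-1, 4), Add(U, Mul(-5, 0))) = Mul(Rational(-1, 4), Add(U, 0)) = Mul(Rational(-1, 4), U))
Add(Mul(Function('P')(-10), 24), Function('t')(Add(-5, Mul(-1, -4)))) = Add(Mul(Mul(Rational(-1, 4), -10), 24), 2) = Add(Mul(Rational(5, 2), 24), 2) = Add(60, 2) = 62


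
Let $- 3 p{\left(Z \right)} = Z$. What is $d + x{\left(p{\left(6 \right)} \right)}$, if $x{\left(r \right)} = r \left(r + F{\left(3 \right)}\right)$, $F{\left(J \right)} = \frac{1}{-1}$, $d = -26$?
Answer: $-20$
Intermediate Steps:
$F{\left(J \right)} = -1$
$p{\left(Z \right)} = - \frac{Z}{3}$
$x{\left(r \right)} = r \left(-1 + r\right)$ ($x{\left(r \right)} = r \left(r - 1\right) = r \left(-1 + r\right)$)
$d + x{\left(p{\left(6 \right)} \right)} = -26 + \left(- \frac{1}{3}\right) 6 \left(-1 - 2\right) = -26 - 2 \left(-1 - 2\right) = -26 - -6 = -26 + 6 = -20$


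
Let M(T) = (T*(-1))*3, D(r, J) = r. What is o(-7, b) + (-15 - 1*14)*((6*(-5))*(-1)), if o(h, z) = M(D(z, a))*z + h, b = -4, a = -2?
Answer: -925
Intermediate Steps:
M(T) = -3*T (M(T) = -T*3 = -3*T)
o(h, z) = h - 3*z**2 (o(h, z) = (-3*z)*z + h = -3*z**2 + h = h - 3*z**2)
o(-7, b) + (-15 - 1*14)*((6*(-5))*(-1)) = (-7 - 3*(-4)**2) + (-15 - 1*14)*((6*(-5))*(-1)) = (-7 - 3*16) + (-15 - 14)*(-30*(-1)) = (-7 - 48) - 29*30 = -55 - 870 = -925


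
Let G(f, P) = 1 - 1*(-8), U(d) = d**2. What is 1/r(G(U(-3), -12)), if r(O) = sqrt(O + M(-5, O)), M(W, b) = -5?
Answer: 1/2 ≈ 0.50000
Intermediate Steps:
G(f, P) = 9 (G(f, P) = 1 + 8 = 9)
r(O) = sqrt(-5 + O) (r(O) = sqrt(O - 5) = sqrt(-5 + O))
1/r(G(U(-3), -12)) = 1/(sqrt(-5 + 9)) = 1/(sqrt(4)) = 1/2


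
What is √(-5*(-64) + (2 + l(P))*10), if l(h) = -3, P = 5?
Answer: √310 ≈ 17.607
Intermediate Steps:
√(-5*(-64) + (2 + l(P))*10) = √(-5*(-64) + (2 - 3)*10) = √(320 - 1*10) = √(320 - 10) = √310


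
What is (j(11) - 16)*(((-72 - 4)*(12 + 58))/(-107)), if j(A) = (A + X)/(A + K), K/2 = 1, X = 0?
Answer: -1048040/1391 ≈ -753.44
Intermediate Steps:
K = 2 (K = 2*1 = 2)
j(A) = A/(2 + A) (j(A) = (A + 0)/(A + 2) = A/(2 + A))
(j(11) - 16)*(((-72 - 4)*(12 + 58))/(-107)) = (11/(2 + 11) - 16)*(((-72 - 4)*(12 + 58))/(-107)) = (11/13 - 16)*(-76*70*(-1/107)) = (11*(1/13) - 16)*(-5320*(-1/107)) = (11/13 - 16)*(5320/107) = -197/13*5320/107 = -1048040/1391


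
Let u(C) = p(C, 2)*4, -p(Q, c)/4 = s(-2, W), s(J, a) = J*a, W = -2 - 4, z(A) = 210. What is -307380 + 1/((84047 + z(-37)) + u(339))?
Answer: -25839899699/84065 ≈ -3.0738e+5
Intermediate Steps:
W = -6
p(Q, c) = -48 (p(Q, c) = -(-8)*(-6) = -4*12 = -48)
u(C) = -192 (u(C) = -48*4 = -192)
-307380 + 1/((84047 + z(-37)) + u(339)) = -307380 + 1/((84047 + 210) - 192) = -307380 + 1/(84257 - 192) = -307380 + 1/84065 = -25839899699/84065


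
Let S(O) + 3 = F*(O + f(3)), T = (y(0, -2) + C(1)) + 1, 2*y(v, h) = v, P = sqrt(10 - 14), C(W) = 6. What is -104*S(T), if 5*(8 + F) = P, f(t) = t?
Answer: 8632 - 416*I ≈ 8632.0 - 416.0*I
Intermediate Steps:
P = 2*I (P = sqrt(-4) = 2*I ≈ 2.0*I)
F = -8 + 2*I/5 (F = -8 + (2*I)/5 = -8 + 2*I/5 ≈ -8.0 + 0.4*I)
y(v, h) = v/2
T = 7 (T = ((1/2)*0 + 6) + 1 = (0 + 6) + 1 = 6 + 1 = 7)
S(O) = -3 + (-8 + 2*I/5)*(3 + O) (S(O) = -3 + (-8 + 2*I/5)*(O + 3) = -3 + (-8 + 2*I/5)*(3 + O))
-104*S(T) = -104*(-27 + 6*I/5 - 2/5*7*(20 - I)) = -104*(-27 + 6*I/5 + (-56 + 14*I/5)) = -104*(-83 + 4*I) = 8632 - 416*I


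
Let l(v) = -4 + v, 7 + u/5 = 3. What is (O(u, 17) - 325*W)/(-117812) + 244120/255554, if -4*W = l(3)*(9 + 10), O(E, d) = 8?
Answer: 58305464991/60214655696 ≈ 0.96829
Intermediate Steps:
u = -20 (u = -35 + 5*3 = -35 + 15 = -20)
W = 19/4 (W = -(-4 + 3)*(9 + 10)/4 = -(-1)*19/4 = -¼*(-19) = 19/4 ≈ 4.7500)
(O(u, 17) - 325*W)/(-117812) + 244120/255554 = (8 - 325*19/4)/(-117812) + 244120/255554 = (8 - 6175/4)*(-1/117812) + 244120*(1/255554) = -6143/4*(-1/117812) + 122060/127777 = 6143/471248 + 122060/127777 = 58305464991/60214655696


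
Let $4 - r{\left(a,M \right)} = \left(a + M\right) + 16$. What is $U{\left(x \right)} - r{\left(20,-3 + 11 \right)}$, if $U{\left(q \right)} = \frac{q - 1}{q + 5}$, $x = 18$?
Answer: $\frac{937}{23} \approx 40.739$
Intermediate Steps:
$U{\left(q \right)} = \frac{-1 + q}{5 + q}$
$r{\left(a,M \right)} = -12 - M - a$ ($r{\left(a,M \right)} = 4 - \left(\left(a + M\right) + 16\right) = 4 - \left(\left(M + a\right) + 16\right) = 4 - \left(16 + M + a\right) = -12 - M - a$)
$U{\left(x \right)} - r{\left(20,-3 + 11 \right)} = \frac{-1 + 18}{5 + 18} - \left(-12 - \left(-3 + 11\right) - 20\right) = \frac{1}{23} \cdot 17 - \left(-12 - 8 - 20\right) = \frac{17}{23} - -40 = \frac{17}{23} + 40 = \frac{937}{23}$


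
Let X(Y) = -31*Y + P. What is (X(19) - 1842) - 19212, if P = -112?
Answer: -21755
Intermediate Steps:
X(Y) = -112 - 31*Y (X(Y) = -31*Y - 112 = -112 - 31*Y)
(X(19) - 1842) - 19212 = ((-112 - 31*19) - 1842) - 19212 = ((-112 - 589) - 1842) - 19212 = (-701 - 1842) - 19212 = -2543 - 19212 = -21755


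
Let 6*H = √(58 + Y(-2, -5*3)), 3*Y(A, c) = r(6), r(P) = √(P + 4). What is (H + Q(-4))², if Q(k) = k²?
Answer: (288 + √3*√(174 + √10))²/324 ≈ 298.63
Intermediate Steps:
r(P) = √(4 + P)
Y(A, c) = √10/3 (Y(A, c) = √(4 + 6)/3 = √10/3)
H = √(58 + √10/3)/6 ≈ 1.2808
(H + Q(-4))² = (√(522 + 3*√10)/18 + (-4)²)² = (√(522 + 3*√10)/18 + 16)² = (16 + √(522 + 3*√10)/18)²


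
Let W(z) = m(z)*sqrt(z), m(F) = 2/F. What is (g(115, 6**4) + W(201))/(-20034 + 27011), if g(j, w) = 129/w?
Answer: 43/3014064 + 2*sqrt(201)/1402377 ≈ 3.4486e-5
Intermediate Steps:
W(z) = 2/sqrt(z) (W(z) = (2/z)*sqrt(z) = 2/sqrt(z))
(g(115, 6**4) + W(201))/(-20034 + 27011) = (129/(6**4) + 2/sqrt(201))/(-20034 + 27011) = (129/1296 + 2*(sqrt(201)/201))/6977 = (129*(1/1296) + 2*sqrt(201)/201)*(1/6977) = (43/432 + 2*sqrt(201)/201)*(1/6977) = 43/3014064 + 2*sqrt(201)/1402377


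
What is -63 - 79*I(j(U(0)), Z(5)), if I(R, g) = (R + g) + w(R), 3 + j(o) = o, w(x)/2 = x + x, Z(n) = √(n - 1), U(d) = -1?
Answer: 1359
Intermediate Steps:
Z(n) = √(-1 + n)
w(x) = 4*x (w(x) = 2*(x + x) = 2*(2*x) = 4*x)
j(o) = -3 + o
I(R, g) = g + 5*R (I(R, g) = (R + g) + 4*R = g + 5*R)
-63 - 79*I(j(U(0)), Z(5)) = -63 - 79*(√(-1 + 5) + 5*(-3 - 1)) = -63 - 79*(√4 + 5*(-4)) = -63 - 79*(2 - 20) = -63 - 79*(-18) = -63 + 1422 = 1359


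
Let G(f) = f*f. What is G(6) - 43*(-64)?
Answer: 2788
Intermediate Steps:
G(f) = f**2
G(6) - 43*(-64) = 6**2 - 43*(-64) = 36 + 2752 = 2788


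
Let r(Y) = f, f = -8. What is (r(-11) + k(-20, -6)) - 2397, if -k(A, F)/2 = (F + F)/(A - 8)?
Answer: -16841/7 ≈ -2405.9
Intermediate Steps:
r(Y) = -8
k(A, F) = -4*F/(-8 + A) (k(A, F) = -2*(F + F)/(A - 8) = -2*2*F/(-8 + A) = -4*F/(-8 + A))
(r(-11) + k(-20, -6)) - 2397 = (-8 - 4*(-6)/(-8 - 20)) - 2397 = (-8 - 4*(-6)/(-28)) - 2397 = (-8 - 4*(-6)*(-1/28)) - 2397 = (-8 - 6/7) - 2397 = -62/7 - 2397 = -16841/7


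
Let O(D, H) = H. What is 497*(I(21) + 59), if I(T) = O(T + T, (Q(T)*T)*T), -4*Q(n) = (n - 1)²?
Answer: -21888377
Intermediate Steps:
Q(n) = -(-1 + n)²/4 (Q(n) = -(n - 1)²/4 = -(-1 + n)²/4)
I(T) = -T²*(-1 + T)²/4 (I(T) = ((-(-1 + T)²/4)*T)*T = (-T*(-1 + T)²/4)*T = -T²*(-1 + T)²/4)
497*(I(21) + 59) = 497*(-¼*21²*(-1 + 21)² + 59) = 497*(-¼*441*20² + 59) = 497*(-¼*441*400 + 59) = 497*(-44100 + 59) = 497*(-44041) = -21888377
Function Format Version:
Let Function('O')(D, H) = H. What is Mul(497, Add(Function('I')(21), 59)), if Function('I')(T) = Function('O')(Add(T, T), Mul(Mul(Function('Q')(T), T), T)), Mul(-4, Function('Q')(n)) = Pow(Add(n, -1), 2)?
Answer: -21888377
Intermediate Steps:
Function('Q')(n) = Mul(Rational(-1, 4), Pow(Add(-1, n), 2)) (Function('Q')(n) = Mul(Rational(-1, 4), Pow(Add(n, -1), 2)) = Mul(Rational(-1, 4), Pow(Add(-1, n), 2)))
Function('I')(T) = Mul(Rational(-1, 4), Pow(T, 2), Pow(Add(-1, T), 2)) (Function('I')(T) = Mul(Mul(Mul(Rational(-1, 4), Pow(Add(-1, T), 2)), T), T) = Mul(Mul(Rational(-1, 4), T, Pow(Add(-1, T), 2)), T) = Mul(Rational(-1, 4), Pow(T, 2), Pow(Add(-1, T), 2)))
Mul(497, Add(Function('I')(21), 59)) = Mul(497, Add(Mul(Rational(-1, 4), Pow(21, 2), Pow(Add(-1, 21), 2)), 59)) = Mul(497, Add(Mul(Rational(-1, 4), 441, Pow(20, 2)), 59)) = Mul(497, Add(Mul(Rational(-1, 4), 441, 400), 59)) = Mul(497, Add(-44100, 59)) = Mul(497, -44041) = -21888377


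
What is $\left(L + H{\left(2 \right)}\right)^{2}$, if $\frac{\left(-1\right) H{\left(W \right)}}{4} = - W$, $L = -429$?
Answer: $177241$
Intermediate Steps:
$H{\left(W \right)} = 4 W$ ($H{\left(W \right)} = - 4 \left(- W\right) = 4 W$)
$\left(L + H{\left(2 \right)}\right)^{2} = \left(-429 + 4 \cdot 2\right)^{2} = \left(-429 + 8\right)^{2} = \left(-421\right)^{2} = 177241$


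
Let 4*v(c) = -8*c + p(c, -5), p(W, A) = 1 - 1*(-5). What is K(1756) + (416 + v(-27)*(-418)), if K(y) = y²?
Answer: 3060753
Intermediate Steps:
p(W, A) = 6 (p(W, A) = 1 + 5 = 6)
v(c) = 3/2 - 2*c (v(c) = (-8*c + 6)/4 = (6 - 8*c)/4 = 3/2 - 2*c)
K(1756) + (416 + v(-27)*(-418)) = 1756² + (416 + (3/2 - 2*(-27))*(-418)) = 3083536 + (416 + (3/2 + 54)*(-418)) = 3083536 + (416 + (111/2)*(-418)) = 3083536 + (416 - 23199) = 3083536 - 22783 = 3060753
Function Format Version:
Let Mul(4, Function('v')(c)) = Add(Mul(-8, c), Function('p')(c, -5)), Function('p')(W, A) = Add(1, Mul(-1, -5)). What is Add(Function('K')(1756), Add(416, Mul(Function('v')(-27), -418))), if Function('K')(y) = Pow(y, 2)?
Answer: 3060753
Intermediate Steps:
Function('p')(W, A) = 6 (Function('p')(W, A) = Add(1, 5) = 6)
Function('v')(c) = Add(Rational(3, 2), Mul(-2, c)) (Function('v')(c) = Mul(Rational(1, 4), Add(Mul(-8, c), 6)) = Mul(Rational(1, 4), Add(6, Mul(-8, c))) = Add(Rational(3, 2), Mul(-2, c)))
Add(Function('K')(1756), Add(416, Mul(Function('v')(-27), -418))) = Add(Pow(1756, 2), Add(416, Mul(Add(Rational(3, 2), Mul(-2, -27)), -418))) = Add(3083536, Add(416, Mul(Add(Rational(3, 2), 54), -418))) = Add(3083536, Add(416, Mul(Rational(111, 2), -418))) = Add(3083536, Add(416, -23199)) = Add(3083536, -22783) = 3060753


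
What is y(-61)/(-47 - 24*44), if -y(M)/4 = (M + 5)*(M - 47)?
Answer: 24192/1103 ≈ 21.933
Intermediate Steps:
y(M) = -4*(-47 + M)*(5 + M) (y(M) = -4*(M + 5)*(M - 47) = -4*(5 + M)*(-47 + M) = -4*(-47 + M)*(5 + M))
y(-61)/(-47 - 24*44) = (940 - 4*(-61)² + 168*(-61))/(-47 - 24*44) = (940 - 4*3721 - 10248)/(-47 - 1056) = (940 - 14884 - 10248)/(-1103) = -24192*(-1/1103) = 24192/1103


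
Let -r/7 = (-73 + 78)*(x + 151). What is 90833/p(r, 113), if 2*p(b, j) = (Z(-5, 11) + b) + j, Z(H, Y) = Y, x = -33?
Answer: -90833/2003 ≈ -45.348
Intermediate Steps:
r = -4130 (r = -7*(-73 + 78)*(-33 + 151) = -35*118 = -7*590 = -4130)
p(b, j) = 11/2 + b/2 + j/2 (p(b, j) = ((11 + b) + j)/2 = (11 + b + j)/2 = 11/2 + b/2 + j/2)
90833/p(r, 113) = 90833/(11/2 + (1/2)*(-4130) + (1/2)*113) = 90833/(11/2 - 2065 + 113/2) = 90833/(-2003) = 90833*(-1/2003) = -90833/2003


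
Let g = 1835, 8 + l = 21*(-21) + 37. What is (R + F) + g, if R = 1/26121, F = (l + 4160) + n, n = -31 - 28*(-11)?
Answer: 153069061/26121 ≈ 5860.0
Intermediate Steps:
l = -412 (l = -8 + (21*(-21) + 37) = -8 + (-441 + 37) = -8 - 404 = -412)
n = 277 (n = -31 + 308 = 277)
F = 4025 (F = (-412 + 4160) + 277 = 3748 + 277 = 4025)
R = 1/26121 ≈ 3.8283e-5
(R + F) + g = (1/26121 + 4025) + 1835 = 105137026/26121 + 1835 = 153069061/26121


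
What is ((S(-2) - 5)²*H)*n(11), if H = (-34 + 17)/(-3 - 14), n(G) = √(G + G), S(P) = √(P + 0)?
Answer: √22*(5 - I*√2)² ≈ 107.88 - 66.333*I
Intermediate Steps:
S(P) = √P
n(G) = √2*√G (n(G) = √(2*G) = √2*√G)
H = 1 (H = -17/(-17) = -17*(-1/17) = 1)
((S(-2) - 5)²*H)*n(11) = ((√(-2) - 5)²*1)*(√2*√11) = ((I*√2 - 5)²*1)*√22 = ((-5 + I*√2)²*1)*√22 = (-5 + I*√2)²*√22 = √22*(-5 + I*√2)²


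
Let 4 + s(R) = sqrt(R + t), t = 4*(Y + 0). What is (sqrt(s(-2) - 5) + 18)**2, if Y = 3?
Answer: (18 + I*sqrt(9 - sqrt(10)))**2 ≈ 318.16 + 86.981*I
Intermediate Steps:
t = 12 (t = 4*(3 + 0) = 4*3 = 12)
s(R) = -4 + sqrt(12 + R) (s(R) = -4 + sqrt(R + 12) = -4 + sqrt(12 + R))
(sqrt(s(-2) - 5) + 18)**2 = (sqrt((-4 + sqrt(12 - 2)) - 5) + 18)**2 = (sqrt((-4 + sqrt(10)) - 5) + 18)**2 = (sqrt(-9 + sqrt(10)) + 18)**2 = (18 + sqrt(-9 + sqrt(10)))**2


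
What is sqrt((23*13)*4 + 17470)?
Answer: 3*sqrt(2074) ≈ 136.62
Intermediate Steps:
sqrt((23*13)*4 + 17470) = sqrt(299*4 + 17470) = sqrt(1196 + 17470) = sqrt(18666) = 3*sqrt(2074)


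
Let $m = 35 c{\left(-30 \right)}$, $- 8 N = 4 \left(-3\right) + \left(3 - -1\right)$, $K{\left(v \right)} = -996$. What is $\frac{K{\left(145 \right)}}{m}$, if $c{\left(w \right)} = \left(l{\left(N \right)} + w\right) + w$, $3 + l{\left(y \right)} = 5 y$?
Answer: $\frac{498}{1015} \approx 0.49064$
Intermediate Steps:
$N = 1$ ($N = - \frac{4 \left(-3\right) + \left(3 - -1\right)}{8} = - \frac{-12 + \left(3 + 1\right)}{8} = - \frac{-12 + 4}{8} = \left(- \frac{1}{8}\right) \left(-8\right) = 1$)
$l{\left(y \right)} = -3 + 5 y$
$c{\left(w \right)} = 2 + 2 w$ ($c{\left(w \right)} = \left(\left(-3 + 5 \cdot 1\right) + w\right) + w = \left(\left(-3 + 5\right) + w\right) + w = \left(2 + w\right) + w = 2 + 2 w$)
$m = -2030$ ($m = 35 \left(2 + 2 \left(-30\right)\right) = 35 \left(2 - 60\right) = 35 \left(-58\right) = -2030$)
$\frac{K{\left(145 \right)}}{m} = - \frac{996}{-2030} = \left(-996\right) \left(- \frac{1}{2030}\right) = \frac{498}{1015}$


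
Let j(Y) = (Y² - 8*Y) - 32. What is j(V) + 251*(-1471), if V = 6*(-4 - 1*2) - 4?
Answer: -367333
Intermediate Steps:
V = -40 (V = 6*(-4 - 2) - 4 = 6*(-6) - 4 = -36 - 4 = -40)
j(Y) = -32 + Y² - 8*Y
j(V) + 251*(-1471) = (-32 + (-40)² - 8*(-40)) + 251*(-1471) = (-32 + 1600 + 320) - 369221 = 1888 - 369221 = -367333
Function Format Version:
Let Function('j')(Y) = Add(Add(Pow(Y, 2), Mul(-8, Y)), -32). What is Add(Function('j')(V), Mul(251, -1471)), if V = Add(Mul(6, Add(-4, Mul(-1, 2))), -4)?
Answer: -367333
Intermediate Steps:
V = -40 (V = Add(Mul(6, Add(-4, -2)), -4) = Add(Mul(6, -6), -4) = Add(-36, -4) = -40)
Function('j')(Y) = Add(-32, Pow(Y, 2), Mul(-8, Y))
Add(Function('j')(V), Mul(251, -1471)) = Add(Add(-32, Pow(-40, 2), Mul(-8, -40)), Mul(251, -1471)) = Add(Add(-32, 1600, 320), -369221) = Add(1888, -369221) = -367333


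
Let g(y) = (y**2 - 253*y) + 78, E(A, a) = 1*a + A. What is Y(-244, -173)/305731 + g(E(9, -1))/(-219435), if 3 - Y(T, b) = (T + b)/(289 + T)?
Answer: 578077478/67088081985 ≈ 0.0086167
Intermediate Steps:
E(A, a) = A + a (E(A, a) = a + A = A + a)
Y(T, b) = 3 - (T + b)/(289 + T)
g(y) = 78 + y**2 - 253*y
Y(-244, -173)/305731 + g(E(9, -1))/(-219435) = ((867 - 1*(-173) + 2*(-244))/(289 - 244))/305731 + (78 + (9 - 1)**2 - 253*(9 - 1))/(-219435) = ((867 + 173 - 488)/45)*(1/305731) + (78 + 8**2 - 253*8)*(-1/219435) = ((1/45)*552)*(1/305731) + (78 + 64 - 2024)*(-1/219435) = (184/15)*(1/305731) - 1882*(-1/219435) = 184/4585965 + 1882/219435 = 578077478/67088081985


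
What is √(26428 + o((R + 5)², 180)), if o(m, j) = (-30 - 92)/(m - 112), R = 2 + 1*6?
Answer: √85857618/57 ≈ 162.56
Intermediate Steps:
R = 8 (R = 2 + 6 = 8)
o(m, j) = -122/(-112 + m)
√(26428 + o((R + 5)², 180)) = √(26428 - 122/(-112 + (8 + 5)²)) = √(26428 - 122/(-112 + 13²)) = √(26428 - 122/(-112 + 169)) = √(26428 - 122/57) = √(1506274/57) = √85857618/57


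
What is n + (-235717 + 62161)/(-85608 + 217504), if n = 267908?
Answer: 8833955003/32974 ≈ 2.6791e+5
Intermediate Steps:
n + (-235717 + 62161)/(-85608 + 217504) = 267908 + (-235717 + 62161)/(-85608 + 217504) = 267908 - 173556/131896 = 267908 - 173556*1/131896 = 267908 - 43389/32974 = 8833955003/32974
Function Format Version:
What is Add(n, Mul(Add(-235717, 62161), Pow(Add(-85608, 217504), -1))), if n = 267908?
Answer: Rational(8833955003, 32974) ≈ 2.6791e+5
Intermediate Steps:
Add(n, Mul(Add(-235717, 62161), Pow(Add(-85608, 217504), -1))) = Add(267908, Mul(Add(-235717, 62161), Pow(Add(-85608, 217504), -1))) = Add(267908, Mul(-173556, Pow(131896, -1))) = Add(267908, Mul(-173556, Rational(1, 131896))) = Add(267908, Rational(-43389, 32974)) = Rational(8833955003, 32974)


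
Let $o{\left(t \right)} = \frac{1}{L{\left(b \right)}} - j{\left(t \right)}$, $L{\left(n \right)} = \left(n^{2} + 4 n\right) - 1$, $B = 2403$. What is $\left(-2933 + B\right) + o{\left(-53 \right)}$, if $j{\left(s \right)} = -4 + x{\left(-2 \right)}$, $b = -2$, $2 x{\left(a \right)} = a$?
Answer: $- \frac{2626}{5} \approx -525.2$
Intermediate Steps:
$x{\left(a \right)} = \frac{a}{2}$
$L{\left(n \right)} = -1 + n^{2} + 4 n$
$j{\left(s \right)} = -5$ ($j{\left(s \right)} = -4 + \frac{1}{2} \left(-2\right) = -4 - 1 = -5$)
$o{\left(t \right)} = \frac{24}{5}$ ($o{\left(t \right)} = \frac{1}{-1 + \left(-2\right)^{2} + 4 \left(-2\right)} - -5 = \frac{1}{-1 + 4 - 8} + 5 = \frac{1}{-5} + 5 = - \frac{1}{5} + 5 = \frac{24}{5}$)
$\left(-2933 + B\right) + o{\left(-53 \right)} = \left(-2933 + 2403\right) + \frac{24}{5} = -530 + \frac{24}{5} = - \frac{2626}{5}$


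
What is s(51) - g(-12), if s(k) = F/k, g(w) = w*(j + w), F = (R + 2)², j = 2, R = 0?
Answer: -6116/51 ≈ -119.92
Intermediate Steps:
F = 4 (F = (0 + 2)² = 2² = 4)
g(w) = w*(2 + w)
s(k) = 4/k
s(51) - g(-12) = 4/51 - (-12)*(2 - 12) = 4*(1/51) - (-12)*(-10) = 4/51 - 1*120 = 4/51 - 120 = -6116/51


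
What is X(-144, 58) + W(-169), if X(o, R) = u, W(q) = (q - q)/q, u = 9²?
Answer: 81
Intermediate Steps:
u = 81
W(q) = 0 (W(q) = 0/q = 0)
X(o, R) = 81
X(-144, 58) + W(-169) = 81 + 0 = 81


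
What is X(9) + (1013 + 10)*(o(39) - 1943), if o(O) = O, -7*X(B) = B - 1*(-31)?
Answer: -13634584/7 ≈ -1.9478e+6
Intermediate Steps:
X(B) = -31/7 - B/7 (X(B) = -(B - 1*(-31))/7 = -(B + 31)/7 = -(31 + B)/7 = -31/7 - B/7)
X(9) + (1013 + 10)*(o(39) - 1943) = (-31/7 - ⅐*9) + (1013 + 10)*(39 - 1943) = (-31/7 - 9/7) + 1023*(-1904) = -40/7 - 1947792 = -13634584/7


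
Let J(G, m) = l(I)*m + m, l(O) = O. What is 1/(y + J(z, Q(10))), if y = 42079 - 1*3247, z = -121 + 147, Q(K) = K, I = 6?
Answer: 1/38902 ≈ 2.5706e-5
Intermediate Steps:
z = 26
y = 38832 (y = 42079 - 3247 = 38832)
J(G, m) = 7*m (J(G, m) = 6*m + m = 7*m)
1/(y + J(z, Q(10))) = 1/(38832 + 7*10) = 1/(38832 + 70) = 1/38902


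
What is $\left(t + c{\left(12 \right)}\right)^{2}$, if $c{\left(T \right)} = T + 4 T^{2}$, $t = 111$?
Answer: $488601$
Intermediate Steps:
$\left(t + c{\left(12 \right)}\right)^{2} = \left(111 + 12 \left(1 + 4 \cdot 12\right)\right)^{2} = \left(111 + 12 \left(1 + 48\right)\right)^{2} = \left(111 + 12 \cdot 49\right)^{2} = \left(111 + 588\right)^{2} = 699^{2} = 488601$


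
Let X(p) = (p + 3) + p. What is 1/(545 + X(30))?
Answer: 1/608 ≈ 0.0016447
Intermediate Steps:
X(p) = 3 + 2*p (X(p) = (3 + p) + p = 3 + 2*p)
1/(545 + X(30)) = 1/(545 + (3 + 2*30)) = 1/(545 + (3 + 60)) = 1/(545 + 63) = 1/608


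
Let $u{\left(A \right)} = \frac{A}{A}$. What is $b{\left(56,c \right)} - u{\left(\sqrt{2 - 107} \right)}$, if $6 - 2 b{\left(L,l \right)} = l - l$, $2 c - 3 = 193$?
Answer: $2$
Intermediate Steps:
$c = 98$ ($c = \frac{3}{2} + \frac{1}{2} \cdot 193 = \frac{3}{2} + \frac{193}{2} = 98$)
$b{\left(L,l \right)} = 3$ ($b{\left(L,l \right)} = 3 - \frac{l - l}{2} = 3 - 0 = 3 + 0 = 3$)
$u{\left(A \right)} = 1$
$b{\left(56,c \right)} - u{\left(\sqrt{2 - 107} \right)} = 3 - 1 = 2$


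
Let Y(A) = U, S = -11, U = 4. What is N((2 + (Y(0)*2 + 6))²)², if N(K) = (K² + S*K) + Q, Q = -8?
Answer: 3932794944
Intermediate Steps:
Y(A) = 4
N(K) = -8 + K² - 11*K (N(K) = (K² - 11*K) - 8 = -8 + K² - 11*K)
N((2 + (Y(0)*2 + 6))²)² = (-8 + ((2 + (4*2 + 6))²)² - 11*(2 + (4*2 + 6))²)² = (-8 + ((2 + (8 + 6))²)² - 11*(2 + (8 + 6))²)² = (-8 + ((2 + 14)²)² - 11*(2 + 14)²)² = (-8 + (16²)² - 11*16²)² = (-8 + 256² - 11*256)² = (-8 + 65536 - 2816)² = 62712² = 3932794944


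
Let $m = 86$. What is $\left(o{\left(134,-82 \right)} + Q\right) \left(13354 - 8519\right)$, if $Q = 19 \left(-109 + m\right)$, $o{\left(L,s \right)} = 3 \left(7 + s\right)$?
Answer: $-3200770$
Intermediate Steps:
$o{\left(L,s \right)} = 21 + 3 s$
$Q = -437$ ($Q = 19 \left(-109 + 86\right) = 19 \left(-23\right) = -437$)
$\left(o{\left(134,-82 \right)} + Q\right) \left(13354 - 8519\right) = \left(\left(21 + 3 \left(-82\right)\right) - 437\right) \left(13354 - 8519\right) = \left(\left(21 - 246\right) - 437\right) 4835 = \left(-225 - 437\right) 4835 = \left(-662\right) 4835 = -3200770$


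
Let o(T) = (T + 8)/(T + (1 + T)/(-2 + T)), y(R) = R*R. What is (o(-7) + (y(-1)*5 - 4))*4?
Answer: 64/19 ≈ 3.3684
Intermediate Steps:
y(R) = R²
o(T) = (8 + T)/(T + (1 + T)/(-2 + T))
(o(-7) + (y(-1)*5 - 4))*4 = ((-16 + (-7)² + 6*(-7))/(1 + (-7)² - 1*(-7)) + ((-1)²*5 - 4))*4 = ((-16 + 49 - 42)/(1 + 49 + 7) + (1*5 - 4))*4 = (-9/57 + (5 - 4))*4 = ((1/57)*(-9) + 1)*4 = (-3/19 + 1)*4 = (16/19)*4 = 64/19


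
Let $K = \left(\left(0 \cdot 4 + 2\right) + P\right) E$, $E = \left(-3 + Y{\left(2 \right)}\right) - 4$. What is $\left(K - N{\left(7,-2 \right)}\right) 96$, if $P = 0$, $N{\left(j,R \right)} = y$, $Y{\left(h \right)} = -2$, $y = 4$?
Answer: $-2112$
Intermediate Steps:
$N{\left(j,R \right)} = 4$
$E = -9$ ($E = \left(-3 - 2\right) - 4 = -5 - 4 = -9$)
$K = -18$ ($K = \left(\left(0 \cdot 4 + 2\right) + 0\right) \left(-9\right) = \left(\left(0 + 2\right) + 0\right) \left(-9\right) = \left(2 + 0\right) \left(-9\right) = 2 \left(-9\right) = -18$)
$\left(K - N{\left(7,-2 \right)}\right) 96 = \left(-18 - 4\right) 96 = \left(-22\right) 96 = -2112$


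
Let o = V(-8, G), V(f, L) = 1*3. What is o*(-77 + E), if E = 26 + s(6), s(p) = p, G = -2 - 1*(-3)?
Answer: -135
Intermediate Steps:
G = 1 (G = -2 + 3 = 1)
V(f, L) = 3
E = 32 (E = 26 + 6 = 32)
o = 3
o*(-77 + E) = 3*(-77 + 32) = 3*(-45) = -135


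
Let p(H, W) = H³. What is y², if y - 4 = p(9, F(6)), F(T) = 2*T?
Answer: 537289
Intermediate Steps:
y = 733 (y = 4 + 9³ = 4 + 729 = 733)
y² = 733² = 537289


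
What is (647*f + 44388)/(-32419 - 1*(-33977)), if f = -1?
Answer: 43741/1558 ≈ 28.075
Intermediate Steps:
(647*f + 44388)/(-32419 - 1*(-33977)) = (647*(-1) + 44388)/(-32419 - 1*(-33977)) = (-647 + 44388)/(-32419 + 33977) = 43741/1558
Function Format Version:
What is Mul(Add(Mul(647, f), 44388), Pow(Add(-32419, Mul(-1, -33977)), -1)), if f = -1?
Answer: Rational(43741, 1558) ≈ 28.075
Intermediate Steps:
Mul(Add(Mul(647, f), 44388), Pow(Add(-32419, Mul(-1, -33977)), -1)) = Mul(Add(Mul(647, -1), 44388), Pow(Add(-32419, Mul(-1, -33977)), -1)) = Mul(Add(-647, 44388), Pow(Add(-32419, 33977), -1)) = Mul(43741, Pow(1558, -1)) = Mul(43741, Rational(1, 1558)) = Rational(43741, 1558)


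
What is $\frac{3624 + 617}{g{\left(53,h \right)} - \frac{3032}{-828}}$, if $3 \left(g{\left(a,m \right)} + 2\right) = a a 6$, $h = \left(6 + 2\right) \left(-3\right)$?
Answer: $\frac{877887}{1163270} \approx 0.75467$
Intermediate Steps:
$h = -24$ ($h = 8 \left(-3\right) = -24$)
$g{\left(a,m \right)} = -2 + 2 a^{2}$ ($g{\left(a,m \right)} = -2 + \frac{a a 6}{3} = -2 + \frac{a^{2} \cdot 6}{3} = -2 + \frac{6 a^{2}}{3} = -2 + 2 a^{2}$)
$\frac{3624 + 617}{g{\left(53,h \right)} - \frac{3032}{-828}} = \frac{3624 + 617}{\left(-2 + 2 \cdot 53^{2}\right) - \frac{3032}{-828}} = \frac{4241}{\left(-2 + 2 \cdot 2809\right) - - \frac{758}{207}} = \frac{4241}{\left(-2 + 5618\right) + \frac{758}{207}} = \frac{4241}{5616 + \frac{758}{207}} = \frac{4241}{\frac{1163270}{207}} = 4241 \cdot \frac{207}{1163270} = \frac{877887}{1163270}$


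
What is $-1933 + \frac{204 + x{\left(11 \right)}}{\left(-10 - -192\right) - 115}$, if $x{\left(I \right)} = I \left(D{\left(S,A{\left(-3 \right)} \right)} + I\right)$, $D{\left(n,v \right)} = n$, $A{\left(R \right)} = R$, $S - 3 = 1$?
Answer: $- \frac{129142}{67} \approx -1927.5$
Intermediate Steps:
$S = 4$ ($S = 3 + 1 = 4$)
$x{\left(I \right)} = I \left(4 + I\right)$
$-1933 + \frac{204 + x{\left(11 \right)}}{\left(-10 - -192\right) - 115} = -1933 + \frac{204 + 11 \left(4 + 11\right)}{\left(-10 - -192\right) - 115} = -1933 + \frac{204 + 11 \cdot 15}{\left(-10 + 192\right) - 115} = -1933 + \frac{204 + 165}{182 - 115} = -1933 + \frac{369}{67} = - \frac{129142}{67}$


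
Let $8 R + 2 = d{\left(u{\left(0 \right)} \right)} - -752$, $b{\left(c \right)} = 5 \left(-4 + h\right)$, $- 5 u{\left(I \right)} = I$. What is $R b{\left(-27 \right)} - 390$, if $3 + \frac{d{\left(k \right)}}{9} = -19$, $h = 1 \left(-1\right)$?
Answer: $-2115$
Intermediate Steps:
$u{\left(I \right)} = - \frac{I}{5}$
$h = -1$
$b{\left(c \right)} = -25$ ($b{\left(c \right)} = 5 \left(-4 - 1\right) = 5 \left(-5\right) = -25$)
$d{\left(k \right)} = -198$ ($d{\left(k \right)} = -27 + 9 \left(-19\right) = -27 - 171 = -198$)
$R = 69$ ($R = - \frac{1}{4} + \frac{-198 - -752}{8} = - \frac{1}{4} + \frac{-198 + 752}{8} = - \frac{1}{4} + \frac{1}{8} \cdot 554 = - \frac{1}{4} + \frac{277}{4} = 69$)
$R b{\left(-27 \right)} - 390 = 69 \left(-25\right) - 390 = -1725 - 390 = -2115$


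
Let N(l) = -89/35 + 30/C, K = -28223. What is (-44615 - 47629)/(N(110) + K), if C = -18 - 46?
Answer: 34437760/10537711 ≈ 3.2681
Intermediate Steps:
C = -64
N(l) = -3373/1120 (N(l) = -89/35 + 30/(-64) = -89*1/35 + 30*(-1/64) = -89/35 - 15/32 = -3373/1120)
(-44615 - 47629)/(N(110) + K) = (-44615 - 47629)/(-3373/1120 - 28223) = -92244/(-31613133/1120) = -92244*(-1120/31613133) = 34437760/10537711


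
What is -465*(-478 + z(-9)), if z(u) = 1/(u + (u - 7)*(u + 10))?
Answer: 1111443/5 ≈ 2.2229e+5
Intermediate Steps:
z(u) = 1/(u + (-7 + u)*(10 + u))
-465*(-478 + z(-9)) = -465*(-478 + 1/(-70 + (-9)² + 4*(-9))) = -465*(-478 + 1/(-70 + 81 - 36)) = -465*(-478 + 1/(-25)) = -465*(-478 - 1/25) = -465*(-11951/25) = 1111443/5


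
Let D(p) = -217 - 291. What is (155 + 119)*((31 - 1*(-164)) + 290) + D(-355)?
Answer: 132382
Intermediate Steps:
D(p) = -508
(155 + 119)*((31 - 1*(-164)) + 290) + D(-355) = (155 + 119)*((31 - 1*(-164)) + 290) - 508 = 274*((31 + 164) + 290) - 508 = 274*(195 + 290) - 508 = 274*485 - 508 = 132890 - 508 = 132382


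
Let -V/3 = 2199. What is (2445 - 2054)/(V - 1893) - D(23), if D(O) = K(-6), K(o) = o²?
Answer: -306031/8490 ≈ -36.046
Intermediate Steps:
V = -6597 (V = -3*2199 = -6597)
D(O) = 36 (D(O) = (-6)² = 36)
(2445 - 2054)/(V - 1893) - D(23) = (2445 - 2054)/(-6597 - 1893) - 1*36 = 391/(-8490) - 36 = 391*(-1/8490) - 36 = -391/8490 - 36 = -306031/8490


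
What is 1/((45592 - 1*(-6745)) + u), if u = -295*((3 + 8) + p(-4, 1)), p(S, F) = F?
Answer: 1/48797 ≈ 2.0493e-5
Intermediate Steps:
u = -3540 (u = -295*((3 + 8) + 1) = -295*(11 + 1) = -295*12 = -3540)
1/((45592 - 1*(-6745)) + u) = 1/((45592 - 1*(-6745)) - 3540) = 1/((45592 + 6745) - 3540) = 1/(52337 - 3540) = 1/48797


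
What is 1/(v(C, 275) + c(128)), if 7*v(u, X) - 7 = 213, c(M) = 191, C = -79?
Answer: 7/1557 ≈ 0.0044958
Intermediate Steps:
v(u, X) = 220/7 (v(u, X) = 1 + (⅐)*213 = 1 + 213/7 = 220/7)
1/(v(C, 275) + c(128)) = 1/(220/7 + 191) = 1/(1557/7) = 7/1557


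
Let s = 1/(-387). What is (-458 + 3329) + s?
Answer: 1111076/387 ≈ 2871.0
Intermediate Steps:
s = -1/387 ≈ -0.0025840
(-458 + 3329) + s = (-458 + 3329) - 1/387 = 2871 - 1/387 = 1111076/387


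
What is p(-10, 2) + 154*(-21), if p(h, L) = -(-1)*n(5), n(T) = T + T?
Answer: -3224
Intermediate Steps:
n(T) = 2*T
p(h, L) = 10 (p(h, L) = -(-1)*2*5 = -(-1)*10 = -1*(-10) = 10)
p(-10, 2) + 154*(-21) = 10 + 154*(-21) = 10 - 3234 = -3224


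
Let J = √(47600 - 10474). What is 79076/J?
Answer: 39538*√37126/18563 ≈ 410.40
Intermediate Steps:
J = √37126 ≈ 192.68
79076/J = 79076/(√37126) = 79076*(√37126/37126) = 39538*√37126/18563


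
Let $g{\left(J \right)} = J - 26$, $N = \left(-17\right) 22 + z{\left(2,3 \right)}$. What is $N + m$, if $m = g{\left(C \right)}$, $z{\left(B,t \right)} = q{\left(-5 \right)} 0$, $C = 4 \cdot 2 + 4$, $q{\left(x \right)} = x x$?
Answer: $-388$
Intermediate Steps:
$q{\left(x \right)} = x^{2}$
$C = 12$ ($C = 8 + 4 = 12$)
$z{\left(B,t \right)} = 0$ ($z{\left(B,t \right)} = \left(-5\right)^{2} \cdot 0 = 25 \cdot 0 = 0$)
$N = -374$ ($N = \left(-17\right) 22 + 0 = -374 + 0 = -374$)
$g{\left(J \right)} = -26 + J$ ($g{\left(J \right)} = J - 26 = -26 + J$)
$m = -14$ ($m = -26 + 12 = -14$)
$N + m = -374 - 14 = -388$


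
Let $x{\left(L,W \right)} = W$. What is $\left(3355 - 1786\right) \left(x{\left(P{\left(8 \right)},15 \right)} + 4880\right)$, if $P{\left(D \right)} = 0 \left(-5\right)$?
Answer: $7680255$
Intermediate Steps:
$P{\left(D \right)} = 0$
$\left(3355 - 1786\right) \left(x{\left(P{\left(8 \right)},15 \right)} + 4880\right) = \left(3355 - 1786\right) \left(15 + 4880\right) = 1569 \cdot 4895 = 7680255$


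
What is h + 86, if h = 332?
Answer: 418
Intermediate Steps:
h + 86 = 332 + 86 = 418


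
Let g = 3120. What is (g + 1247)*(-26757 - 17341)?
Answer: -192575966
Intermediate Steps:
(g + 1247)*(-26757 - 17341) = (3120 + 1247)*(-26757 - 17341) = 4367*(-44098) = -192575966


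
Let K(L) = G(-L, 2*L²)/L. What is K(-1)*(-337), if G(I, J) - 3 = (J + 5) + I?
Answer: 3707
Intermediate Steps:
G(I, J) = 8 + I + J (G(I, J) = 3 + ((J + 5) + I) = 3 + ((5 + J) + I) = 3 + (5 + I + J) = 8 + I + J)
K(L) = (8 - L + 2*L²)/L
K(-1)*(-337) = (-1 + 2*(-1) + 8/(-1))*(-337) = (-1 - 2 + 8*(-1))*(-337) = (-1 - 2 - 8)*(-337) = -11*(-337) = 3707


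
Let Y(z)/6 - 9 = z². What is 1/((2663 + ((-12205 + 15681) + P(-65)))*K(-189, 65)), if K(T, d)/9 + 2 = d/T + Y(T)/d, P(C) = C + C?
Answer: 91/16219903415 ≈ 5.6104e-9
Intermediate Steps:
P(C) = 2*C
Y(z) = 54 + 6*z²
K(T, d) = -18 + 9*d/T + 9*(54 + 6*T²)/d (K(T, d) = -18 + 9*(d/T + (54 + 6*T²)/d) = -18 + (9*d/T + 9*(54 + 6*T²)/d) = -18 + 9*d/T + 9*(54 + 6*T²)/d)
1/((2663 + ((-12205 + 15681) + P(-65)))*K(-189, 65)) = 1/((2663 + ((-12205 + 15681) + 2*(-65)))*(-18 + 486/65 + 9*65/(-189) + 54*(-189)²/65)) = 1/((2663 + (3476 - 130))*(-18 + 486*(1/65) + 9*65*(-1/189) + 54*35721*(1/65))) = 1/((2663 + 3346)*(-18 + 486/65 - 65/21 + 1928934/65)) = 1/(6009*(8097805/273)) = (1/6009)*(273/8097805) = 91/16219903415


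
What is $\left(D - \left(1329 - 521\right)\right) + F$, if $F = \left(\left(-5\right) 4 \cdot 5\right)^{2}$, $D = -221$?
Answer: $8971$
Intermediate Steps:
$F = 10000$ ($F = \left(\left(-20\right) 5\right)^{2} = \left(-100\right)^{2} = 10000$)
$\left(D - \left(1329 - 521\right)\right) + F = \left(-221 - \left(1329 - 521\right)\right) + 10000 = \left(-221 - 808\right) + 10000 = -1029 + 10000 = 8971$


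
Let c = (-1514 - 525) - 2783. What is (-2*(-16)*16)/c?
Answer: -256/2411 ≈ -0.10618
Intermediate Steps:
c = -4822 (c = -2039 - 2783 = -4822)
(-2*(-16)*16)/c = (-2*(-16)*16)/(-4822) = (32*16)*(-1/4822) = 512*(-1/4822) = -256/2411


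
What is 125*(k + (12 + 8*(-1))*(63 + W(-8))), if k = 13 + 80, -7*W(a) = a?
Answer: 305875/7 ≈ 43696.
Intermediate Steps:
W(a) = -a/7
k = 93
125*(k + (12 + 8*(-1))*(63 + W(-8))) = 125*(93 + (12 + 8*(-1))*(63 - 1/7*(-8))) = 125*(93 + (12 - 8)*(63 + 8/7)) = 125*(93 + 4*(449/7)) = 125*(93 + 1796/7) = 125*(2447/7) = 305875/7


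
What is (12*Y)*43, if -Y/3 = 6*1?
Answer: -9288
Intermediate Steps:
Y = -18 ≈ -18.000
(12*Y)*43 = (12*(-18))*43 = -216*43 = -9288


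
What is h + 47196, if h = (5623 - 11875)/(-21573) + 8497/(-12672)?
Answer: 477852247057/10124928 ≈ 47196.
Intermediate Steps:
h = -3854831/10124928 (h = -6252*(-1/21573) + 8497*(-1/12672) = 2084/7191 - 8497/12672 = -3854831/10124928 ≈ -0.38073)
h + 47196 = -3854831/10124928 + 47196 = 477852247057/10124928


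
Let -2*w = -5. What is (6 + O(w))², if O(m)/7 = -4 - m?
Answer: 6241/4 ≈ 1560.3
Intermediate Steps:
w = 5/2 (w = -½*(-5) = 5/2 ≈ 2.5000)
O(m) = -28 - 7*m (O(m) = 7*(-4 - m) = -28 - 7*m)
(6 + O(w))² = (6 + (-28 - 7*5/2))² = (6 + (-28 - 35/2))² = (6 - 91/2)² = (-79/2)² = 6241/4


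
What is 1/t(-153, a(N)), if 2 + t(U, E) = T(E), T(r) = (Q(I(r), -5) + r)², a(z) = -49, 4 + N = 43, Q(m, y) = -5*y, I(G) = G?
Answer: 1/574 ≈ 0.0017422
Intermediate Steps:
N = 39 (N = -4 + 43 = 39)
T(r) = (25 + r)² (T(r) = (-5*(-5) + r)² = (25 + r)²)
t(U, E) = -2 + (25 + E)²
1/t(-153, a(N)) = 1/(-2 + (25 - 49)²) = 1/(-2 + (-24)²) = 1/(-2 + 576) = 1/574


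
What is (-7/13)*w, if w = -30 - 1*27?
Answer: 399/13 ≈ 30.692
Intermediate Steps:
w = -57 (w = -30 - 27 = -57)
(-7/13)*w = -7/13*(-57) = 399/13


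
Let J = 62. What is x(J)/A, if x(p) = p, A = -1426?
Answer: -1/23 ≈ -0.043478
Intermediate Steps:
x(J)/A = 62/(-1426) = 62*(-1/1426) = -1/23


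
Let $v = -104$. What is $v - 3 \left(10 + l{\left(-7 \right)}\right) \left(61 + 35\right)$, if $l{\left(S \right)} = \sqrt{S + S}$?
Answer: $-2984 - 288 i \sqrt{14} \approx -2984.0 - 1077.6 i$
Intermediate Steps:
$l{\left(S \right)} = \sqrt{2} \sqrt{S}$ ($l{\left(S \right)} = \sqrt{2 S} = \sqrt{2} \sqrt{S}$)
$v - 3 \left(10 + l{\left(-7 \right)}\right) \left(61 + 35\right) = -104 - 3 \left(10 + \sqrt{2} \sqrt{-7}\right) \left(61 + 35\right) = -104 - 3 \left(10 + \sqrt{2} i \sqrt{7}\right) 96 = -104 - 3 \left(10 + i \sqrt{14}\right) 96 = -104 - 3 \left(960 + 96 i \sqrt{14}\right) = -104 - \left(2880 + 288 i \sqrt{14}\right) = -2984 - 288 i \sqrt{14}$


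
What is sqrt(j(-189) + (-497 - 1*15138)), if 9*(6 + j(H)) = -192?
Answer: I*sqrt(140961)/3 ≈ 125.15*I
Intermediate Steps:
j(H) = -82/3 (j(H) = -6 + (1/9)*(-192) = -6 - 64/3 = -82/3)
sqrt(j(-189) + (-497 - 1*15138)) = sqrt(-82/3 + (-497 - 1*15138)) = sqrt(-82/3 + (-497 - 15138)) = sqrt(-82/3 - 15635) = sqrt(-46987/3) = I*sqrt(140961)/3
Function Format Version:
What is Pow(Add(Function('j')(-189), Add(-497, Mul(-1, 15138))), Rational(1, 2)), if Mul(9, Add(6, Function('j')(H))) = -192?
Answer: Mul(Rational(1, 3), I, Pow(140961, Rational(1, 2))) ≈ Mul(125.15, I)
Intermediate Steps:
Function('j')(H) = Rational(-82, 3) (Function('j')(H) = Add(-6, Mul(Rational(1, 9), -192)) = Add(-6, Rational(-64, 3)) = Rational(-82, 3))
Pow(Add(Function('j')(-189), Add(-497, Mul(-1, 15138))), Rational(1, 2)) = Pow(Add(Rational(-82, 3), Add(-497, Mul(-1, 15138))), Rational(1, 2)) = Pow(Add(Rational(-82, 3), Add(-497, -15138)), Rational(1, 2)) = Pow(Add(Rational(-82, 3), -15635), Rational(1, 2)) = Pow(Rational(-46987, 3), Rational(1, 2)) = Mul(Rational(1, 3), I, Pow(140961, Rational(1, 2)))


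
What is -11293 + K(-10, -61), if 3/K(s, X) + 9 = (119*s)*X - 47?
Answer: -273042153/24178 ≈ -11293.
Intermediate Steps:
K(s, X) = 3/(-56 + 119*X*s) (K(s, X) = 3/(-9 + ((119*s)*X - 47)) = 3/(-9 + (119*X*s - 47)) = 3/(-9 + (-47 + 119*X*s)) = 3/(-56 + 119*X*s))
-11293 + K(-10, -61) = -11293 + 3/(7*(-8 + 17*(-61)*(-10))) = -11293 + 3/(7*(-8 + 10370)) = -11293 + (3/7)/10362 = -11293 + (3/7)*(1/10362) = -11293 + 1/24178 = -273042153/24178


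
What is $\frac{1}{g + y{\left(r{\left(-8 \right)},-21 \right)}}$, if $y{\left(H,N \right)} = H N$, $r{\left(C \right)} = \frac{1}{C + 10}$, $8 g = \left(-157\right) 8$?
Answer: $- \frac{2}{335} \approx -0.0059702$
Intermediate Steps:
$g = -157$ ($g = \frac{\left(-157\right) 8}{8} = \frac{1}{8} \left(-1256\right) = -157$)
$r{\left(C \right)} = \frac{1}{10 + C}$
$\frac{1}{g + y{\left(r{\left(-8 \right)},-21 \right)}} = \frac{1}{-157 + \frac{1}{10 - 8} \left(-21\right)} = \frac{1}{-157 + \frac{1}{2} \left(-21\right)} = \frac{1}{-157 - \frac{21}{2}} = \frac{1}{- \frac{335}{2}} = - \frac{2}{335}$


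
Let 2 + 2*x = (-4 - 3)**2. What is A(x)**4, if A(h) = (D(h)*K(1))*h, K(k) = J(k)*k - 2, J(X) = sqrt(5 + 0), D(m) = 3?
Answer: 63635919921/16 - 3557287449*sqrt(5)/2 ≈ 76719.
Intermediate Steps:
J(X) = sqrt(5)
x = 47/2 (x = -1 + (-4 - 3)**2/2 = -1 + (1/2)*(-7)**2 = -1 + (1/2)*49 = -1 + 49/2 = 47/2 ≈ 23.500)
K(k) = -2 + k*sqrt(5) (K(k) = sqrt(5)*k - 2 = k*sqrt(5) - 2 = -2 + k*sqrt(5))
A(h) = h*(-6 + 3*sqrt(5)) (A(h) = (3*(-2 + 1*sqrt(5)))*h = (3*(-2 + sqrt(5)))*h = (-6 + 3*sqrt(5))*h = h*(-6 + 3*sqrt(5)))
A(x)**4 = (3*(47/2)*(-2 + sqrt(5)))**4 = (-141 + 141*sqrt(5)/2)**4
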